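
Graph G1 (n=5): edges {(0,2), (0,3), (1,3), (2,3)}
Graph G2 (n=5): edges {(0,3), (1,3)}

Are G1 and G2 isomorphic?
No, not isomorphic

The graphs are NOT isomorphic.

Connected components of G1: 2 component(s) with vertex sets [[4], [0, 1, 2, 3]], sizes [1, 4].
Connected components of G2: 3 component(s) with vertex sets [[2], [4], [0, 1, 3]], sizes [1, 1, 3].
The number of connected components (and the multiset of component sizes) is an isomorphism invariant — an isomorphism maps each component of G1 bijectively onto a component of G2. Since G1 has 2 component(s) and G2 has 3, they cannot be isomorphic.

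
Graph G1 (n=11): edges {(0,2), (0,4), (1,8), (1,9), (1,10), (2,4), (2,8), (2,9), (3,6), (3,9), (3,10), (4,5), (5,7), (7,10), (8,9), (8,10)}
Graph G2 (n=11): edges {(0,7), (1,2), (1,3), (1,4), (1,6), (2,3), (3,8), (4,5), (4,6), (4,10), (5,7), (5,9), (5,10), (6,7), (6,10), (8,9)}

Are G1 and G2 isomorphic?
Yes, isomorphic

The graphs are isomorphic.
One valid mapping φ: V(G1) → V(G2): 0→2, 1→10, 2→1, 3→7, 4→3, 5→8, 6→0, 7→9, 8→4, 9→6, 10→5

Verify φ preserves adjacency — for each edge of G1, its image is an edge of G2:
  (0,2) → (φ(0),φ(2)) = (1,2) ∈ E(G2) ✓
  (0,4) → (φ(0),φ(4)) = (2,3) ∈ E(G2) ✓
  (1,8) → (φ(1),φ(8)) = (4,10) ∈ E(G2) ✓
  (1,9) → (φ(1),φ(9)) = (6,10) ∈ E(G2) ✓
  (1,10) → (φ(1),φ(10)) = (5,10) ∈ E(G2) ✓
  (2,4) → (φ(2),φ(4)) = (1,3) ∈ E(G2) ✓
  (2,8) → (φ(2),φ(8)) = (1,4) ∈ E(G2) ✓
  (2,9) → (φ(2),φ(9)) = (1,6) ∈ E(G2) ✓
  (3,6) → (φ(3),φ(6)) = (0,7) ∈ E(G2) ✓
  (3,9) → (φ(3),φ(9)) = (6,7) ∈ E(G2) ✓
  (3,10) → (φ(3),φ(10)) = (5,7) ∈ E(G2) ✓
  (4,5) → (φ(4),φ(5)) = (3,8) ∈ E(G2) ✓
  (5,7) → (φ(5),φ(7)) = (8,9) ∈ E(G2) ✓
  (7,10) → (φ(7),φ(10)) = (5,9) ∈ E(G2) ✓
  (8,9) → (φ(8),φ(9)) = (4,6) ∈ E(G2) ✓
  (8,10) → (φ(8),φ(10)) = (4,5) ∈ E(G2) ✓
All 16 edges of G1 map to edges of G2, and |E(G1)| = |E(G2)| = 16, so φ is a bijection on edges as well as vertices. Hence G1 ≅ G2.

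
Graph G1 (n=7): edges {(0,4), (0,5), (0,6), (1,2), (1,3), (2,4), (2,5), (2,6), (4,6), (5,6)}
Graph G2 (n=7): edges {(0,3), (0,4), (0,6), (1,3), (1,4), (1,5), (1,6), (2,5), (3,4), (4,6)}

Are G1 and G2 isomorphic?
Yes, isomorphic

The graphs are isomorphic.
One valid mapping φ: V(G1) → V(G2): 0→0, 1→5, 2→1, 3→2, 4→6, 5→3, 6→4

Verify φ preserves adjacency — for each edge of G1, its image is an edge of G2:
  (0,4) → (φ(0),φ(4)) = (0,6) ∈ E(G2) ✓
  (0,5) → (φ(0),φ(5)) = (0,3) ∈ E(G2) ✓
  (0,6) → (φ(0),φ(6)) = (0,4) ∈ E(G2) ✓
  (1,2) → (φ(1),φ(2)) = (1,5) ∈ E(G2) ✓
  (1,3) → (φ(1),φ(3)) = (2,5) ∈ E(G2) ✓
  (2,4) → (φ(2),φ(4)) = (1,6) ∈ E(G2) ✓
  (2,5) → (φ(2),φ(5)) = (1,3) ∈ E(G2) ✓
  (2,6) → (φ(2),φ(6)) = (1,4) ∈ E(G2) ✓
  (4,6) → (φ(4),φ(6)) = (4,6) ∈ E(G2) ✓
  (5,6) → (φ(5),φ(6)) = (3,4) ∈ E(G2) ✓
All 10 edges of G1 map to edges of G2, and |E(G1)| = |E(G2)| = 10, so φ is a bijection on edges as well as vertices. Hence G1 ≅ G2.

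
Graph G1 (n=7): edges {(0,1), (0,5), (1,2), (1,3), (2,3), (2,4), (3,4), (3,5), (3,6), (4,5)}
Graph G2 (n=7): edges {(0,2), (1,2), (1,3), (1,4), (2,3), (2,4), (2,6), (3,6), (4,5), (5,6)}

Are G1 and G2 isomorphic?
Yes, isomorphic

The graphs are isomorphic.
One valid mapping φ: V(G1) → V(G2): 0→5, 1→6, 2→3, 3→2, 4→1, 5→4, 6→0

Verify φ preserves adjacency — for each edge of G1, its image is an edge of G2:
  (0,1) → (φ(0),φ(1)) = (5,6) ∈ E(G2) ✓
  (0,5) → (φ(0),φ(5)) = (4,5) ∈ E(G2) ✓
  (1,2) → (φ(1),φ(2)) = (3,6) ∈ E(G2) ✓
  (1,3) → (φ(1),φ(3)) = (2,6) ∈ E(G2) ✓
  (2,3) → (φ(2),φ(3)) = (2,3) ∈ E(G2) ✓
  (2,4) → (φ(2),φ(4)) = (1,3) ∈ E(G2) ✓
  (3,4) → (φ(3),φ(4)) = (1,2) ∈ E(G2) ✓
  (3,5) → (φ(3),φ(5)) = (2,4) ∈ E(G2) ✓
  (3,6) → (φ(3),φ(6)) = (0,2) ∈ E(G2) ✓
  (4,5) → (φ(4),φ(5)) = (1,4) ∈ E(G2) ✓
All 10 edges of G1 map to edges of G2, and |E(G1)| = |E(G2)| = 10, so φ is a bijection on edges as well as vertices. Hence G1 ≅ G2.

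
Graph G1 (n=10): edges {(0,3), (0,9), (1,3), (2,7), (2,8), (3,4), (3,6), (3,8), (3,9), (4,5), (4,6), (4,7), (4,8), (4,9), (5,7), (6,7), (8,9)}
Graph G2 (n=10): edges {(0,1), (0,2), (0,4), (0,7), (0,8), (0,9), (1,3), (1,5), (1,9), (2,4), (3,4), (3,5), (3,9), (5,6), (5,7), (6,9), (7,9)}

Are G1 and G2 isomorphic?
No, not isomorphic

The graphs are NOT isomorphic.

Degrees in G1: deg(0)=2, deg(1)=1, deg(2)=2, deg(3)=6, deg(4)=6, deg(5)=2, deg(6)=3, deg(7)=4, deg(8)=4, deg(9)=4.
Sorted degree sequence of G1: [6, 6, 4, 4, 4, 3, 2, 2, 2, 1].
Degrees in G2: deg(0)=6, deg(1)=4, deg(2)=2, deg(3)=4, deg(4)=3, deg(5)=4, deg(6)=2, deg(7)=3, deg(8)=1, deg(9)=5.
Sorted degree sequence of G2: [6, 5, 4, 4, 4, 3, 3, 2, 2, 1].
The (sorted) degree sequence is an isomorphism invariant, so since G1 and G2 have different degree sequences they cannot be isomorphic.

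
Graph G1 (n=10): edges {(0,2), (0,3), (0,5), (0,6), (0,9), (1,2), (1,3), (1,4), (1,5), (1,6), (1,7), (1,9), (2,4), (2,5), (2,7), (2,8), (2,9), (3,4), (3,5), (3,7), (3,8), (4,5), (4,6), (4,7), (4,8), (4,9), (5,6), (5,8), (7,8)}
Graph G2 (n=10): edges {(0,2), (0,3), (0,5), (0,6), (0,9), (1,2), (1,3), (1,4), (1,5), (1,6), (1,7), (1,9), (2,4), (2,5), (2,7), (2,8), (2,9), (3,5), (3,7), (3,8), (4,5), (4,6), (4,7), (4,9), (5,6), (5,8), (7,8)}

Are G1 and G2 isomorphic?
No, not isomorphic

The graphs are NOT isomorphic.

Counting edges: G1 has 29 edge(s); G2 has 27 edge(s).
Edge count is an isomorphism invariant (a bijection on vertices induces a bijection on edges), so differing edge counts rule out isomorphism.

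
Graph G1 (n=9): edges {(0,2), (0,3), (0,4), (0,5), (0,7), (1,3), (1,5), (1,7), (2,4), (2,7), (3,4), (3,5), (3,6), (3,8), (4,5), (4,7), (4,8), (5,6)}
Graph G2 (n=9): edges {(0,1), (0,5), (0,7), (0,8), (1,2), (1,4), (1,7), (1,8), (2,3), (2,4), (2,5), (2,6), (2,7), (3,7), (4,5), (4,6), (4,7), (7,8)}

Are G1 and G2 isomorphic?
Yes, isomorphic

The graphs are isomorphic.
One valid mapping φ: V(G1) → V(G2): 0→1, 1→5, 2→8, 3→2, 4→7, 5→4, 6→6, 7→0, 8→3

Verify φ preserves adjacency — for each edge of G1, its image is an edge of G2:
  (0,2) → (φ(0),φ(2)) = (1,8) ∈ E(G2) ✓
  (0,3) → (φ(0),φ(3)) = (1,2) ∈ E(G2) ✓
  (0,4) → (φ(0),φ(4)) = (1,7) ∈ E(G2) ✓
  (0,5) → (φ(0),φ(5)) = (1,4) ∈ E(G2) ✓
  (0,7) → (φ(0),φ(7)) = (0,1) ∈ E(G2) ✓
  (1,3) → (φ(1),φ(3)) = (2,5) ∈ E(G2) ✓
  (1,5) → (φ(1),φ(5)) = (4,5) ∈ E(G2) ✓
  (1,7) → (φ(1),φ(7)) = (0,5) ∈ E(G2) ✓
  (2,4) → (φ(2),φ(4)) = (7,8) ∈ E(G2) ✓
  (2,7) → (φ(2),φ(7)) = (0,8) ∈ E(G2) ✓
  (3,4) → (φ(3),φ(4)) = (2,7) ∈ E(G2) ✓
  (3,5) → (φ(3),φ(5)) = (2,4) ∈ E(G2) ✓
  (3,6) → (φ(3),φ(6)) = (2,6) ∈ E(G2) ✓
  (3,8) → (φ(3),φ(8)) = (2,3) ∈ E(G2) ✓
  (4,5) → (φ(4),φ(5)) = (4,7) ∈ E(G2) ✓
  (4,7) → (φ(4),φ(7)) = (0,7) ∈ E(G2) ✓
  (4,8) → (φ(4),φ(8)) = (3,7) ∈ E(G2) ✓
  (5,6) → (φ(5),φ(6)) = (4,6) ∈ E(G2) ✓
All 18 edges of G1 map to edges of G2, and |E(G1)| = |E(G2)| = 18, so φ is a bijection on edges as well as vertices. Hence G1 ≅ G2.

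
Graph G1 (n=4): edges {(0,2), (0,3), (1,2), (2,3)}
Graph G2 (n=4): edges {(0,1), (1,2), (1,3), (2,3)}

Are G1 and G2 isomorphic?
Yes, isomorphic

The graphs are isomorphic.
One valid mapping φ: V(G1) → V(G2): 0→3, 1→0, 2→1, 3→2

Verify φ preserves adjacency — for each edge of G1, its image is an edge of G2:
  (0,2) → (φ(0),φ(2)) = (1,3) ∈ E(G2) ✓
  (0,3) → (φ(0),φ(3)) = (2,3) ∈ E(G2) ✓
  (1,2) → (φ(1),φ(2)) = (0,1) ∈ E(G2) ✓
  (2,3) → (φ(2),φ(3)) = (1,2) ∈ E(G2) ✓
All 4 edges of G1 map to edges of G2, and |E(G1)| = |E(G2)| = 4, so φ is a bijection on edges as well as vertices. Hence G1 ≅ G2.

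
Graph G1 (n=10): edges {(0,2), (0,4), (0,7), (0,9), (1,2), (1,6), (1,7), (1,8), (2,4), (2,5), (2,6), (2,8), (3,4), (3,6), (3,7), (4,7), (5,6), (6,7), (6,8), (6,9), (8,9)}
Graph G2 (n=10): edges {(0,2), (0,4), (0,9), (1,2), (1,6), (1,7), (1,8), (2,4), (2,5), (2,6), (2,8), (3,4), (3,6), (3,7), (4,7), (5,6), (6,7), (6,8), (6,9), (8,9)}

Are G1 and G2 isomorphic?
No, not isomorphic

The graphs are NOT isomorphic.

Counting edges: G1 has 21 edge(s); G2 has 20 edge(s).
Edge count is an isomorphism invariant (a bijection on vertices induces a bijection on edges), so differing edge counts rule out isomorphism.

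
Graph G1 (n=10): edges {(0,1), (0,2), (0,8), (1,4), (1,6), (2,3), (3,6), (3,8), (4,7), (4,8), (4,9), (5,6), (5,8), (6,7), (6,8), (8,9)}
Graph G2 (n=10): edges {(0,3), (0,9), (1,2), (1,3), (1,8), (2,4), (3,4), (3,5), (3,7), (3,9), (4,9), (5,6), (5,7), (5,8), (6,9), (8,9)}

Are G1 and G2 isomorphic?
Yes, isomorphic

The graphs are isomorphic.
One valid mapping φ: V(G1) → V(G2): 0→1, 1→8, 2→2, 3→4, 4→5, 5→0, 6→9, 7→6, 8→3, 9→7

Verify φ preserves adjacency — for each edge of G1, its image is an edge of G2:
  (0,1) → (φ(0),φ(1)) = (1,8) ∈ E(G2) ✓
  (0,2) → (φ(0),φ(2)) = (1,2) ∈ E(G2) ✓
  (0,8) → (φ(0),φ(8)) = (1,3) ∈ E(G2) ✓
  (1,4) → (φ(1),φ(4)) = (5,8) ∈ E(G2) ✓
  (1,6) → (φ(1),φ(6)) = (8,9) ∈ E(G2) ✓
  (2,3) → (φ(2),φ(3)) = (2,4) ∈ E(G2) ✓
  (3,6) → (φ(3),φ(6)) = (4,9) ∈ E(G2) ✓
  (3,8) → (φ(3),φ(8)) = (3,4) ∈ E(G2) ✓
  (4,7) → (φ(4),φ(7)) = (5,6) ∈ E(G2) ✓
  (4,8) → (φ(4),φ(8)) = (3,5) ∈ E(G2) ✓
  (4,9) → (φ(4),φ(9)) = (5,7) ∈ E(G2) ✓
  (5,6) → (φ(5),φ(6)) = (0,9) ∈ E(G2) ✓
  (5,8) → (φ(5),φ(8)) = (0,3) ∈ E(G2) ✓
  (6,7) → (φ(6),φ(7)) = (6,9) ∈ E(G2) ✓
  (6,8) → (φ(6),φ(8)) = (3,9) ∈ E(G2) ✓
  (8,9) → (φ(8),φ(9)) = (3,7) ∈ E(G2) ✓
All 16 edges of G1 map to edges of G2, and |E(G1)| = |E(G2)| = 16, so φ is a bijection on edges as well as vertices. Hence G1 ≅ G2.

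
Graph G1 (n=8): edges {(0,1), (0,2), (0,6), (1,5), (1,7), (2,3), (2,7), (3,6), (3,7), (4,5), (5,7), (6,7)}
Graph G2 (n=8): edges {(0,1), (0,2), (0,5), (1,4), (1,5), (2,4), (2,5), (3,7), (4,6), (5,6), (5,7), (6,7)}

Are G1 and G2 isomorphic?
Yes, isomorphic

The graphs are isomorphic.
One valid mapping φ: V(G1) → V(G2): 0→4, 1→6, 2→1, 3→0, 4→3, 5→7, 6→2, 7→5

Verify φ preserves adjacency — for each edge of G1, its image is an edge of G2:
  (0,1) → (φ(0),φ(1)) = (4,6) ∈ E(G2) ✓
  (0,2) → (φ(0),φ(2)) = (1,4) ∈ E(G2) ✓
  (0,6) → (φ(0),φ(6)) = (2,4) ∈ E(G2) ✓
  (1,5) → (φ(1),φ(5)) = (6,7) ∈ E(G2) ✓
  (1,7) → (φ(1),φ(7)) = (5,6) ∈ E(G2) ✓
  (2,3) → (φ(2),φ(3)) = (0,1) ∈ E(G2) ✓
  (2,7) → (φ(2),φ(7)) = (1,5) ∈ E(G2) ✓
  (3,6) → (φ(3),φ(6)) = (0,2) ∈ E(G2) ✓
  (3,7) → (φ(3),φ(7)) = (0,5) ∈ E(G2) ✓
  (4,5) → (φ(4),φ(5)) = (3,7) ∈ E(G2) ✓
  (5,7) → (φ(5),φ(7)) = (5,7) ∈ E(G2) ✓
  (6,7) → (φ(6),φ(7)) = (2,5) ∈ E(G2) ✓
All 12 edges of G1 map to edges of G2, and |E(G1)| = |E(G2)| = 12, so φ is a bijection on edges as well as vertices. Hence G1 ≅ G2.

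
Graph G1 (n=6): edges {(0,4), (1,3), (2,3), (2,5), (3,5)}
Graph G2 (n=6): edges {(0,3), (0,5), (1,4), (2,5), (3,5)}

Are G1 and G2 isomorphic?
Yes, isomorphic

The graphs are isomorphic.
One valid mapping φ: V(G1) → V(G2): 0→1, 1→2, 2→3, 3→5, 4→4, 5→0

Verify φ preserves adjacency — for each edge of G1, its image is an edge of G2:
  (0,4) → (φ(0),φ(4)) = (1,4) ∈ E(G2) ✓
  (1,3) → (φ(1),φ(3)) = (2,5) ∈ E(G2) ✓
  (2,3) → (φ(2),φ(3)) = (3,5) ∈ E(G2) ✓
  (2,5) → (φ(2),φ(5)) = (0,3) ∈ E(G2) ✓
  (3,5) → (φ(3),φ(5)) = (0,5) ∈ E(G2) ✓
All 5 edges of G1 map to edges of G2, and |E(G1)| = |E(G2)| = 5, so φ is a bijection on edges as well as vertices. Hence G1 ≅ G2.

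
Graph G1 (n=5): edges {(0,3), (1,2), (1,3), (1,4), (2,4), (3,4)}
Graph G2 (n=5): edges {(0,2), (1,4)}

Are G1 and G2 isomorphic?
No, not isomorphic

The graphs are NOT isomorphic.

Degrees in G1: deg(0)=1, deg(1)=3, deg(2)=2, deg(3)=3, deg(4)=3.
Sorted degree sequence of G1: [3, 3, 3, 2, 1].
Degrees in G2: deg(0)=1, deg(1)=1, deg(2)=1, deg(3)=0, deg(4)=1.
Sorted degree sequence of G2: [1, 1, 1, 1, 0].
The (sorted) degree sequence is an isomorphism invariant, so since G1 and G2 have different degree sequences they cannot be isomorphic.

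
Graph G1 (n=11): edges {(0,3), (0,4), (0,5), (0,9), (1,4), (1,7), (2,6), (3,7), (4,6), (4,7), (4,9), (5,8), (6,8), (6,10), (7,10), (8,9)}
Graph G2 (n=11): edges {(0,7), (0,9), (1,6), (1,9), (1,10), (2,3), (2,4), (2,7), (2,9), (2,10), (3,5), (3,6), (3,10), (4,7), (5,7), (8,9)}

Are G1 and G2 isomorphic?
Yes, isomorphic

The graphs are isomorphic.
One valid mapping φ: V(G1) → V(G2): 0→3, 1→4, 2→8, 3→5, 4→2, 5→6, 6→9, 7→7, 8→1, 9→10, 10→0

Verify φ preserves adjacency — for each edge of G1, its image is an edge of G2:
  (0,3) → (φ(0),φ(3)) = (3,5) ∈ E(G2) ✓
  (0,4) → (φ(0),φ(4)) = (2,3) ∈ E(G2) ✓
  (0,5) → (φ(0),φ(5)) = (3,6) ∈ E(G2) ✓
  (0,9) → (φ(0),φ(9)) = (3,10) ∈ E(G2) ✓
  (1,4) → (φ(1),φ(4)) = (2,4) ∈ E(G2) ✓
  (1,7) → (φ(1),φ(7)) = (4,7) ∈ E(G2) ✓
  (2,6) → (φ(2),φ(6)) = (8,9) ∈ E(G2) ✓
  (3,7) → (φ(3),φ(7)) = (5,7) ∈ E(G2) ✓
  (4,6) → (φ(4),φ(6)) = (2,9) ∈ E(G2) ✓
  (4,7) → (φ(4),φ(7)) = (2,7) ∈ E(G2) ✓
  (4,9) → (φ(4),φ(9)) = (2,10) ∈ E(G2) ✓
  (5,8) → (φ(5),φ(8)) = (1,6) ∈ E(G2) ✓
  (6,8) → (φ(6),φ(8)) = (1,9) ∈ E(G2) ✓
  (6,10) → (φ(6),φ(10)) = (0,9) ∈ E(G2) ✓
  (7,10) → (φ(7),φ(10)) = (0,7) ∈ E(G2) ✓
  (8,9) → (φ(8),φ(9)) = (1,10) ∈ E(G2) ✓
All 16 edges of G1 map to edges of G2, and |E(G1)| = |E(G2)| = 16, so φ is a bijection on edges as well as vertices. Hence G1 ≅ G2.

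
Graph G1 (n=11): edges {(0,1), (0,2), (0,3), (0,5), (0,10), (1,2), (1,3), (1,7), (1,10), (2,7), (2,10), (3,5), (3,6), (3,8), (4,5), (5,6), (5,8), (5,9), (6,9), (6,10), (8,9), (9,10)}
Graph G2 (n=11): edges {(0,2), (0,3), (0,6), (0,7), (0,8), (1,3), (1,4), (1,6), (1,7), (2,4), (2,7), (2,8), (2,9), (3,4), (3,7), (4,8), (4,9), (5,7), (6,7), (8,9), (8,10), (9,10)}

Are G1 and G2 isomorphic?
Yes, isomorphic

The graphs are isomorphic.
One valid mapping φ: V(G1) → V(G2): 0→2, 1→8, 2→9, 3→0, 4→5, 5→7, 6→3, 7→10, 8→6, 9→1, 10→4

Verify φ preserves adjacency — for each edge of G1, its image is an edge of G2:
  (0,1) → (φ(0),φ(1)) = (2,8) ∈ E(G2) ✓
  (0,2) → (φ(0),φ(2)) = (2,9) ∈ E(G2) ✓
  (0,3) → (φ(0),φ(3)) = (0,2) ∈ E(G2) ✓
  (0,5) → (φ(0),φ(5)) = (2,7) ∈ E(G2) ✓
  (0,10) → (φ(0),φ(10)) = (2,4) ∈ E(G2) ✓
  (1,2) → (φ(1),φ(2)) = (8,9) ∈ E(G2) ✓
  (1,3) → (φ(1),φ(3)) = (0,8) ∈ E(G2) ✓
  (1,7) → (φ(1),φ(7)) = (8,10) ∈ E(G2) ✓
  (1,10) → (φ(1),φ(10)) = (4,8) ∈ E(G2) ✓
  (2,7) → (φ(2),φ(7)) = (9,10) ∈ E(G2) ✓
  (2,10) → (φ(2),φ(10)) = (4,9) ∈ E(G2) ✓
  (3,5) → (φ(3),φ(5)) = (0,7) ∈ E(G2) ✓
  (3,6) → (φ(3),φ(6)) = (0,3) ∈ E(G2) ✓
  (3,8) → (φ(3),φ(8)) = (0,6) ∈ E(G2) ✓
  (4,5) → (φ(4),φ(5)) = (5,7) ∈ E(G2) ✓
  (5,6) → (φ(5),φ(6)) = (3,7) ∈ E(G2) ✓
  (5,8) → (φ(5),φ(8)) = (6,7) ∈ E(G2) ✓
  (5,9) → (φ(5),φ(9)) = (1,7) ∈ E(G2) ✓
  (6,9) → (φ(6),φ(9)) = (1,3) ∈ E(G2) ✓
  (6,10) → (φ(6),φ(10)) = (3,4) ∈ E(G2) ✓
  (8,9) → (φ(8),φ(9)) = (1,6) ∈ E(G2) ✓
  (9,10) → (φ(9),φ(10)) = (1,4) ∈ E(G2) ✓
All 22 edges of G1 map to edges of G2, and |E(G1)| = |E(G2)| = 22, so φ is a bijection on edges as well as vertices. Hence G1 ≅ G2.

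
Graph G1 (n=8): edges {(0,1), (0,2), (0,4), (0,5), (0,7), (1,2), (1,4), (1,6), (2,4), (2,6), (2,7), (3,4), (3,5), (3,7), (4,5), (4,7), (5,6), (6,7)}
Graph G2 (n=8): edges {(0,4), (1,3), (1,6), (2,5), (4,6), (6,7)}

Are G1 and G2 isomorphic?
No, not isomorphic

The graphs are NOT isomorphic.

Degrees in G1: deg(0)=5, deg(1)=4, deg(2)=5, deg(3)=3, deg(4)=6, deg(5)=4, deg(6)=4, deg(7)=5.
Sorted degree sequence of G1: [6, 5, 5, 5, 4, 4, 4, 3].
Degrees in G2: deg(0)=1, deg(1)=2, deg(2)=1, deg(3)=1, deg(4)=2, deg(5)=1, deg(6)=3, deg(7)=1.
Sorted degree sequence of G2: [3, 2, 2, 1, 1, 1, 1, 1].
The (sorted) degree sequence is an isomorphism invariant, so since G1 and G2 have different degree sequences they cannot be isomorphic.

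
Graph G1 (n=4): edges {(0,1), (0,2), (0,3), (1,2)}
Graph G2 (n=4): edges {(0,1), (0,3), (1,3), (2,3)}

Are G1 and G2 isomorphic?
Yes, isomorphic

The graphs are isomorphic.
One valid mapping φ: V(G1) → V(G2): 0→3, 1→0, 2→1, 3→2

Verify φ preserves adjacency — for each edge of G1, its image is an edge of G2:
  (0,1) → (φ(0),φ(1)) = (0,3) ∈ E(G2) ✓
  (0,2) → (φ(0),φ(2)) = (1,3) ∈ E(G2) ✓
  (0,3) → (φ(0),φ(3)) = (2,3) ∈ E(G2) ✓
  (1,2) → (φ(1),φ(2)) = (0,1) ∈ E(G2) ✓
All 4 edges of G1 map to edges of G2, and |E(G1)| = |E(G2)| = 4, so φ is a bijection on edges as well as vertices. Hence G1 ≅ G2.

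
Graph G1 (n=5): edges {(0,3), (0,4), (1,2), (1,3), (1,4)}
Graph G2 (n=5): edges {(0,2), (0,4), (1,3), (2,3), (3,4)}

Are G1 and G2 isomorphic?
Yes, isomorphic

The graphs are isomorphic.
One valid mapping φ: V(G1) → V(G2): 0→0, 1→3, 2→1, 3→4, 4→2

Verify φ preserves adjacency — for each edge of G1, its image is an edge of G2:
  (0,3) → (φ(0),φ(3)) = (0,4) ∈ E(G2) ✓
  (0,4) → (φ(0),φ(4)) = (0,2) ∈ E(G2) ✓
  (1,2) → (φ(1),φ(2)) = (1,3) ∈ E(G2) ✓
  (1,3) → (φ(1),φ(3)) = (3,4) ∈ E(G2) ✓
  (1,4) → (φ(1),φ(4)) = (2,3) ∈ E(G2) ✓
All 5 edges of G1 map to edges of G2, and |E(G1)| = |E(G2)| = 5, so φ is a bijection on edges as well as vertices. Hence G1 ≅ G2.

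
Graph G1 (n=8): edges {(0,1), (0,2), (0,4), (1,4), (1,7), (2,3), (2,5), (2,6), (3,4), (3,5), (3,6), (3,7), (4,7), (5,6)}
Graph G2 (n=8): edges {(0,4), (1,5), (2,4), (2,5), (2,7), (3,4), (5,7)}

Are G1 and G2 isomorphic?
No, not isomorphic

The graphs are NOT isomorphic.

Connected components of G1: 1 component(s) with vertex sets [[0, 1, 2, 3, 4, 5, 6, 7]], sizes [8].
Connected components of G2: 2 component(s) with vertex sets [[6], [0, 1, 2, 3, 4, 5, 7]], sizes [1, 7].
The number of connected components (and the multiset of component sizes) is an isomorphism invariant — an isomorphism maps each component of G1 bijectively onto a component of G2. Since G1 has 1 component(s) and G2 has 2, they cannot be isomorphic.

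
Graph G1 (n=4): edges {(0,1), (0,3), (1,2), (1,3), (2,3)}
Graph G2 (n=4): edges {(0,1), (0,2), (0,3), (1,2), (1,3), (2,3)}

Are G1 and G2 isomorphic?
No, not isomorphic

The graphs are NOT isomorphic.

Counting edges: G1 has 5 edge(s); G2 has 6 edge(s).
Edge count is an isomorphism invariant (a bijection on vertices induces a bijection on edges), so differing edge counts rule out isomorphism.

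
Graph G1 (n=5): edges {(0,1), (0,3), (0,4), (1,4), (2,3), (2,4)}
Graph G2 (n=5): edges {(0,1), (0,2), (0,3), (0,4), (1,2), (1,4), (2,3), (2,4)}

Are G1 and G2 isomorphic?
No, not isomorphic

The graphs are NOT isomorphic.

Counting edges: G1 has 6 edge(s); G2 has 8 edge(s).
Edge count is an isomorphism invariant (a bijection on vertices induces a bijection on edges), so differing edge counts rule out isomorphism.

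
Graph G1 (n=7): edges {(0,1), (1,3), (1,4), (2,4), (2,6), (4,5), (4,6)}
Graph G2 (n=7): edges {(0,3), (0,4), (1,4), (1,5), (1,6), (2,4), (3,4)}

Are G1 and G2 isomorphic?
Yes, isomorphic

The graphs are isomorphic.
One valid mapping φ: V(G1) → V(G2): 0→5, 1→1, 2→0, 3→6, 4→4, 5→2, 6→3

Verify φ preserves adjacency — for each edge of G1, its image is an edge of G2:
  (0,1) → (φ(0),φ(1)) = (1,5) ∈ E(G2) ✓
  (1,3) → (φ(1),φ(3)) = (1,6) ∈ E(G2) ✓
  (1,4) → (φ(1),φ(4)) = (1,4) ∈ E(G2) ✓
  (2,4) → (φ(2),φ(4)) = (0,4) ∈ E(G2) ✓
  (2,6) → (φ(2),φ(6)) = (0,3) ∈ E(G2) ✓
  (4,5) → (φ(4),φ(5)) = (2,4) ∈ E(G2) ✓
  (4,6) → (φ(4),φ(6)) = (3,4) ∈ E(G2) ✓
All 7 edges of G1 map to edges of G2, and |E(G1)| = |E(G2)| = 7, so φ is a bijection on edges as well as vertices. Hence G1 ≅ G2.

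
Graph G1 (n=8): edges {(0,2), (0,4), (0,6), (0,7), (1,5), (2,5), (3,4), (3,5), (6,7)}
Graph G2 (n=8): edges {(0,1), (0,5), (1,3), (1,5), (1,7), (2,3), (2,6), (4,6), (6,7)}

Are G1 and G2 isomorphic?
Yes, isomorphic

The graphs are isomorphic.
One valid mapping φ: V(G1) → V(G2): 0→1, 1→4, 2→7, 3→2, 4→3, 5→6, 6→0, 7→5

Verify φ preserves adjacency — for each edge of G1, its image is an edge of G2:
  (0,2) → (φ(0),φ(2)) = (1,7) ∈ E(G2) ✓
  (0,4) → (φ(0),φ(4)) = (1,3) ∈ E(G2) ✓
  (0,6) → (φ(0),φ(6)) = (0,1) ∈ E(G2) ✓
  (0,7) → (φ(0),φ(7)) = (1,5) ∈ E(G2) ✓
  (1,5) → (φ(1),φ(5)) = (4,6) ∈ E(G2) ✓
  (2,5) → (φ(2),φ(5)) = (6,7) ∈ E(G2) ✓
  (3,4) → (φ(3),φ(4)) = (2,3) ∈ E(G2) ✓
  (3,5) → (φ(3),φ(5)) = (2,6) ∈ E(G2) ✓
  (6,7) → (φ(6),φ(7)) = (0,5) ∈ E(G2) ✓
All 9 edges of G1 map to edges of G2, and |E(G1)| = |E(G2)| = 9, so φ is a bijection on edges as well as vertices. Hence G1 ≅ G2.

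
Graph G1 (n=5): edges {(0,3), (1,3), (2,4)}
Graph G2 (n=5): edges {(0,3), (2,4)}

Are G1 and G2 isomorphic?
No, not isomorphic

The graphs are NOT isomorphic.

Counting edges: G1 has 3 edge(s); G2 has 2 edge(s).
Edge count is an isomorphism invariant (a bijection on vertices induces a bijection on edges), so differing edge counts rule out isomorphism.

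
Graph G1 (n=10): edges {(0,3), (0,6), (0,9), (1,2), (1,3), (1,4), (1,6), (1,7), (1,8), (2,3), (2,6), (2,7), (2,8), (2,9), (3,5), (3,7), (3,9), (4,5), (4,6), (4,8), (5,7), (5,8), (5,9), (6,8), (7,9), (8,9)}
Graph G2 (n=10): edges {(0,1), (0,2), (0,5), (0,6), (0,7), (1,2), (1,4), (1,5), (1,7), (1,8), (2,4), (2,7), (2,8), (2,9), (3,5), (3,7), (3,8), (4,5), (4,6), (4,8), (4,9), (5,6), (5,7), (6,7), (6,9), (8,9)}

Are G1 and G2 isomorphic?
Yes, isomorphic

The graphs are isomorphic.
One valid mapping φ: V(G1) → V(G2): 0→3, 1→2, 2→1, 3→7, 4→9, 5→6, 6→8, 7→0, 8→4, 9→5

Verify φ preserves adjacency — for each edge of G1, its image is an edge of G2:
  (0,3) → (φ(0),φ(3)) = (3,7) ∈ E(G2) ✓
  (0,6) → (φ(0),φ(6)) = (3,8) ∈ E(G2) ✓
  (0,9) → (φ(0),φ(9)) = (3,5) ∈ E(G2) ✓
  (1,2) → (φ(1),φ(2)) = (1,2) ∈ E(G2) ✓
  (1,3) → (φ(1),φ(3)) = (2,7) ∈ E(G2) ✓
  (1,4) → (φ(1),φ(4)) = (2,9) ∈ E(G2) ✓
  (1,6) → (φ(1),φ(6)) = (2,8) ∈ E(G2) ✓
  (1,7) → (φ(1),φ(7)) = (0,2) ∈ E(G2) ✓
  (1,8) → (φ(1),φ(8)) = (2,4) ∈ E(G2) ✓
  (2,3) → (φ(2),φ(3)) = (1,7) ∈ E(G2) ✓
  (2,6) → (φ(2),φ(6)) = (1,8) ∈ E(G2) ✓
  (2,7) → (φ(2),φ(7)) = (0,1) ∈ E(G2) ✓
  (2,8) → (φ(2),φ(8)) = (1,4) ∈ E(G2) ✓
  (2,9) → (φ(2),φ(9)) = (1,5) ∈ E(G2) ✓
  (3,5) → (φ(3),φ(5)) = (6,7) ∈ E(G2) ✓
  (3,7) → (φ(3),φ(7)) = (0,7) ∈ E(G2) ✓
  (3,9) → (φ(3),φ(9)) = (5,7) ∈ E(G2) ✓
  (4,5) → (φ(4),φ(5)) = (6,9) ∈ E(G2) ✓
  (4,6) → (φ(4),φ(6)) = (8,9) ∈ E(G2) ✓
  (4,8) → (φ(4),φ(8)) = (4,9) ∈ E(G2) ✓
  (5,7) → (φ(5),φ(7)) = (0,6) ∈ E(G2) ✓
  (5,8) → (φ(5),φ(8)) = (4,6) ∈ E(G2) ✓
  (5,9) → (φ(5),φ(9)) = (5,6) ∈ E(G2) ✓
  (6,8) → (φ(6),φ(8)) = (4,8) ∈ E(G2) ✓
  (7,9) → (φ(7),φ(9)) = (0,5) ∈ E(G2) ✓
  (8,9) → (φ(8),φ(9)) = (4,5) ∈ E(G2) ✓
All 26 edges of G1 map to edges of G2, and |E(G1)| = |E(G2)| = 26, so φ is a bijection on edges as well as vertices. Hence G1 ≅ G2.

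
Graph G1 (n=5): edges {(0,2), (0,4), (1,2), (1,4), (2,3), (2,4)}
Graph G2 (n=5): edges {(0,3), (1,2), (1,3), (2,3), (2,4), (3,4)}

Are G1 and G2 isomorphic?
Yes, isomorphic

The graphs are isomorphic.
One valid mapping φ: V(G1) → V(G2): 0→1, 1→4, 2→3, 3→0, 4→2

Verify φ preserves adjacency — for each edge of G1, its image is an edge of G2:
  (0,2) → (φ(0),φ(2)) = (1,3) ∈ E(G2) ✓
  (0,4) → (φ(0),φ(4)) = (1,2) ∈ E(G2) ✓
  (1,2) → (φ(1),φ(2)) = (3,4) ∈ E(G2) ✓
  (1,4) → (φ(1),φ(4)) = (2,4) ∈ E(G2) ✓
  (2,3) → (φ(2),φ(3)) = (0,3) ∈ E(G2) ✓
  (2,4) → (φ(2),φ(4)) = (2,3) ∈ E(G2) ✓
All 6 edges of G1 map to edges of G2, and |E(G1)| = |E(G2)| = 6, so φ is a bijection on edges as well as vertices. Hence G1 ≅ G2.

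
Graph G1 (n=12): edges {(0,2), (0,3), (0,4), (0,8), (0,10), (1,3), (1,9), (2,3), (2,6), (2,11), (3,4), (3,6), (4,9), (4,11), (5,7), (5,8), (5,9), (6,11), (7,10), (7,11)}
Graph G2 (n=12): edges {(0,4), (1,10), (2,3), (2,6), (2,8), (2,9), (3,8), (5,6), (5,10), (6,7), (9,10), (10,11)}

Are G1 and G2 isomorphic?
No, not isomorphic

The graphs are NOT isomorphic.

Connected components of G1: 1 component(s) with vertex sets [[0, 1, 2, 3, 4, 5, 6, 7, 8, 9, 10, 11]], sizes [12].
Connected components of G2: 2 component(s) with vertex sets [[0, 4], [1, 2, 3, 5, 6, 7, 8, 9, 10, 11]], sizes [2, 10].
The number of connected components (and the multiset of component sizes) is an isomorphism invariant — an isomorphism maps each component of G1 bijectively onto a component of G2. Since G1 has 1 component(s) and G2 has 2, they cannot be isomorphic.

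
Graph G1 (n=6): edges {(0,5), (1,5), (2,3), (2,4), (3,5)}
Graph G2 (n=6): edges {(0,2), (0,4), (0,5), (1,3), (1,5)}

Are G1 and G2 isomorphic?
Yes, isomorphic

The graphs are isomorphic.
One valid mapping φ: V(G1) → V(G2): 0→4, 1→2, 2→1, 3→5, 4→3, 5→0

Verify φ preserves adjacency — for each edge of G1, its image is an edge of G2:
  (0,5) → (φ(0),φ(5)) = (0,4) ∈ E(G2) ✓
  (1,5) → (φ(1),φ(5)) = (0,2) ∈ E(G2) ✓
  (2,3) → (φ(2),φ(3)) = (1,5) ∈ E(G2) ✓
  (2,4) → (φ(2),φ(4)) = (1,3) ∈ E(G2) ✓
  (3,5) → (φ(3),φ(5)) = (0,5) ∈ E(G2) ✓
All 5 edges of G1 map to edges of G2, and |E(G1)| = |E(G2)| = 5, so φ is a bijection on edges as well as vertices. Hence G1 ≅ G2.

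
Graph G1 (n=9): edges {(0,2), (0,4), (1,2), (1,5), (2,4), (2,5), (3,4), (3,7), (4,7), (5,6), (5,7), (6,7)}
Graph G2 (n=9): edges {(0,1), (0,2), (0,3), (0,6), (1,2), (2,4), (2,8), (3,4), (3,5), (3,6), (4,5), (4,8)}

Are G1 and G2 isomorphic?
Yes, isomorphic

The graphs are isomorphic.
One valid mapping φ: V(G1) → V(G2): 0→8, 1→5, 2→4, 3→1, 4→2, 5→3, 6→6, 7→0, 8→7

Verify φ preserves adjacency — for each edge of G1, its image is an edge of G2:
  (0,2) → (φ(0),φ(2)) = (4,8) ∈ E(G2) ✓
  (0,4) → (φ(0),φ(4)) = (2,8) ∈ E(G2) ✓
  (1,2) → (φ(1),φ(2)) = (4,5) ∈ E(G2) ✓
  (1,5) → (φ(1),φ(5)) = (3,5) ∈ E(G2) ✓
  (2,4) → (φ(2),φ(4)) = (2,4) ∈ E(G2) ✓
  (2,5) → (φ(2),φ(5)) = (3,4) ∈ E(G2) ✓
  (3,4) → (φ(3),φ(4)) = (1,2) ∈ E(G2) ✓
  (3,7) → (φ(3),φ(7)) = (0,1) ∈ E(G2) ✓
  (4,7) → (φ(4),φ(7)) = (0,2) ∈ E(G2) ✓
  (5,6) → (φ(5),φ(6)) = (3,6) ∈ E(G2) ✓
  (5,7) → (φ(5),φ(7)) = (0,3) ∈ E(G2) ✓
  (6,7) → (φ(6),φ(7)) = (0,6) ∈ E(G2) ✓
All 12 edges of G1 map to edges of G2, and |E(G1)| = |E(G2)| = 12, so φ is a bijection on edges as well as vertices. Hence G1 ≅ G2.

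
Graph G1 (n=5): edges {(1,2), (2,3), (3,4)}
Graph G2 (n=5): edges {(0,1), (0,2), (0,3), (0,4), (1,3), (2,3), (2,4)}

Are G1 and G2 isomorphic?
No, not isomorphic

The graphs are NOT isomorphic.

Degrees in G1: deg(0)=0, deg(1)=1, deg(2)=2, deg(3)=2, deg(4)=1.
Sorted degree sequence of G1: [2, 2, 1, 1, 0].
Degrees in G2: deg(0)=4, deg(1)=2, deg(2)=3, deg(3)=3, deg(4)=2.
Sorted degree sequence of G2: [4, 3, 3, 2, 2].
The (sorted) degree sequence is an isomorphism invariant, so since G1 and G2 have different degree sequences they cannot be isomorphic.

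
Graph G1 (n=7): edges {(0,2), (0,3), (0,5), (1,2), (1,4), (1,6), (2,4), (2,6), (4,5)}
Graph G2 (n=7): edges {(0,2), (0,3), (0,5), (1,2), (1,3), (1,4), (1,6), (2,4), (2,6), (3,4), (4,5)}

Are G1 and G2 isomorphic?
No, not isomorphic

The graphs are NOT isomorphic.

Counting edges: G1 has 9 edge(s); G2 has 11 edge(s).
Edge count is an isomorphism invariant (a bijection on vertices induces a bijection on edges), so differing edge counts rule out isomorphism.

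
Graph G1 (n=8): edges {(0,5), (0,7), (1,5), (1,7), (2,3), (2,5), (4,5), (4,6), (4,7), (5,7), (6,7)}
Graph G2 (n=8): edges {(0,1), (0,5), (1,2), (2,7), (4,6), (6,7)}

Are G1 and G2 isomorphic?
No, not isomorphic

The graphs are NOT isomorphic.

Connected components of G1: 1 component(s) with vertex sets [[0, 1, 2, 3, 4, 5, 6, 7]], sizes [8].
Connected components of G2: 2 component(s) with vertex sets [[3], [0, 1, 2, 4, 5, 6, 7]], sizes [1, 7].
The number of connected components (and the multiset of component sizes) is an isomorphism invariant — an isomorphism maps each component of G1 bijectively onto a component of G2. Since G1 has 1 component(s) and G2 has 2, they cannot be isomorphic.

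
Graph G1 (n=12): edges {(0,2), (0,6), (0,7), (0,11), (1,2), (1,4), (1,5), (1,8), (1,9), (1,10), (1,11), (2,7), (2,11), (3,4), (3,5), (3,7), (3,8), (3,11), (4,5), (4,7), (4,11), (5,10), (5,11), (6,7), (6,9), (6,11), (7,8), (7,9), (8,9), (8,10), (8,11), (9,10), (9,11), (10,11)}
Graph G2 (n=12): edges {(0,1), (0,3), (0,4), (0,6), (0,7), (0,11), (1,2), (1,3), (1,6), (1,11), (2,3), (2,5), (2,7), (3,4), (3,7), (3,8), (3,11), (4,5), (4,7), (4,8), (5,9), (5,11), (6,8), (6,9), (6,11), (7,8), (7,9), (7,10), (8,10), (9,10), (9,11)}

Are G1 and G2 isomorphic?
No, not isomorphic

The graphs are NOT isomorphic.

Degrees in G1: deg(0)=4, deg(1)=7, deg(2)=4, deg(3)=5, deg(4)=5, deg(5)=5, deg(6)=4, deg(7)=7, deg(8)=6, deg(9)=6, deg(10)=5, deg(11)=10.
Sorted degree sequence of G1: [10, 7, 7, 6, 6, 5, 5, 5, 5, 4, 4, 4].
Degrees in G2: deg(0)=6, deg(1)=5, deg(2)=4, deg(3)=7, deg(4)=5, deg(5)=4, deg(6)=5, deg(7)=7, deg(8)=5, deg(9)=5, deg(10)=3, deg(11)=6.
Sorted degree sequence of G2: [7, 7, 6, 6, 5, 5, 5, 5, 5, 4, 4, 3].
The (sorted) degree sequence is an isomorphism invariant, so since G1 and G2 have different degree sequences they cannot be isomorphic.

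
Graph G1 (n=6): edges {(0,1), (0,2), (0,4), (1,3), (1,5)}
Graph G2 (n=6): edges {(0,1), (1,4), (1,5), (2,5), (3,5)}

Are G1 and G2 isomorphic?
Yes, isomorphic

The graphs are isomorphic.
One valid mapping φ: V(G1) → V(G2): 0→5, 1→1, 2→3, 3→4, 4→2, 5→0

Verify φ preserves adjacency — for each edge of G1, its image is an edge of G2:
  (0,1) → (φ(0),φ(1)) = (1,5) ∈ E(G2) ✓
  (0,2) → (φ(0),φ(2)) = (3,5) ∈ E(G2) ✓
  (0,4) → (φ(0),φ(4)) = (2,5) ∈ E(G2) ✓
  (1,3) → (φ(1),φ(3)) = (1,4) ∈ E(G2) ✓
  (1,5) → (φ(1),φ(5)) = (0,1) ∈ E(G2) ✓
All 5 edges of G1 map to edges of G2, and |E(G1)| = |E(G2)| = 5, so φ is a bijection on edges as well as vertices. Hence G1 ≅ G2.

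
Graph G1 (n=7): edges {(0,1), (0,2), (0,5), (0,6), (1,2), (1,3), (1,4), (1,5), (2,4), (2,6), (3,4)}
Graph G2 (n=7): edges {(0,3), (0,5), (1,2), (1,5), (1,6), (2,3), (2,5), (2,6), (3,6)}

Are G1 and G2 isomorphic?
No, not isomorphic

The graphs are NOT isomorphic.

Degrees in G1: deg(0)=4, deg(1)=5, deg(2)=4, deg(3)=2, deg(4)=3, deg(5)=2, deg(6)=2.
Sorted degree sequence of G1: [5, 4, 4, 3, 2, 2, 2].
Degrees in G2: deg(0)=2, deg(1)=3, deg(2)=4, deg(3)=3, deg(4)=0, deg(5)=3, deg(6)=3.
Sorted degree sequence of G2: [4, 3, 3, 3, 3, 2, 0].
The (sorted) degree sequence is an isomorphism invariant, so since G1 and G2 have different degree sequences they cannot be isomorphic.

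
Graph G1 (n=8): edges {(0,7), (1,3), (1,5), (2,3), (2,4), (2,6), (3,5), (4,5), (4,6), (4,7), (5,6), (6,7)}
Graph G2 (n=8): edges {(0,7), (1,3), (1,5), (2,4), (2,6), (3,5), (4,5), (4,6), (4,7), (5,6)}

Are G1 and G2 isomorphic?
No, not isomorphic

The graphs are NOT isomorphic.

Counting edges: G1 has 12 edge(s); G2 has 10 edge(s).
Edge count is an isomorphism invariant (a bijection on vertices induces a bijection on edges), so differing edge counts rule out isomorphism.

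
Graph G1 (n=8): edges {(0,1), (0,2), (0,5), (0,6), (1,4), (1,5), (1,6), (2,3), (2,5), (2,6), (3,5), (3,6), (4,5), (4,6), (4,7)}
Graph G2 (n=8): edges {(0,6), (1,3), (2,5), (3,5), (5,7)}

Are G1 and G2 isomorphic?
No, not isomorphic

The graphs are NOT isomorphic.

Connected components of G1: 1 component(s) with vertex sets [[0, 1, 2, 3, 4, 5, 6, 7]], sizes [8].
Connected components of G2: 3 component(s) with vertex sets [[4], [0, 6], [1, 2, 3, 5, 7]], sizes [1, 2, 5].
The number of connected components (and the multiset of component sizes) is an isomorphism invariant — an isomorphism maps each component of G1 bijectively onto a component of G2. Since G1 has 1 component(s) and G2 has 3, they cannot be isomorphic.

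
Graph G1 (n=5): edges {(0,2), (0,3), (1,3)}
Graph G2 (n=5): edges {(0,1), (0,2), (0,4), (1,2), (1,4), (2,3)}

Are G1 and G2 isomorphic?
No, not isomorphic

The graphs are NOT isomorphic.

Degrees in G1: deg(0)=2, deg(1)=1, deg(2)=1, deg(3)=2, deg(4)=0.
Sorted degree sequence of G1: [2, 2, 1, 1, 0].
Degrees in G2: deg(0)=3, deg(1)=3, deg(2)=3, deg(3)=1, deg(4)=2.
Sorted degree sequence of G2: [3, 3, 3, 2, 1].
The (sorted) degree sequence is an isomorphism invariant, so since G1 and G2 have different degree sequences they cannot be isomorphic.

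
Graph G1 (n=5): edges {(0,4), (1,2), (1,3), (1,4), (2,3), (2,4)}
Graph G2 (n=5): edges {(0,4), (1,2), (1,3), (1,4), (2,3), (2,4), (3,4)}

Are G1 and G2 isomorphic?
No, not isomorphic

The graphs are NOT isomorphic.

Counting edges: G1 has 6 edge(s); G2 has 7 edge(s).
Edge count is an isomorphism invariant (a bijection on vertices induces a bijection on edges), so differing edge counts rule out isomorphism.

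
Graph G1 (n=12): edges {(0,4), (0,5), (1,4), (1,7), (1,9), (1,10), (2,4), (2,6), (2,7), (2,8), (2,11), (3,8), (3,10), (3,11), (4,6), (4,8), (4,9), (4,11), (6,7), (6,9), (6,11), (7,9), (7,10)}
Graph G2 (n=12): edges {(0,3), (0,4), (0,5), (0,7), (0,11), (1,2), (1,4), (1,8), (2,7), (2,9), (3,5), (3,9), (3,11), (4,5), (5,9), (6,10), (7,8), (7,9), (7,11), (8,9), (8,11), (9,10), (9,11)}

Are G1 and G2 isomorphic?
Yes, isomorphic

The graphs are isomorphic.
One valid mapping φ: V(G1) → V(G2): 0→10, 1→5, 2→7, 3→1, 4→9, 5→6, 6→11, 7→0, 8→2, 9→3, 10→4, 11→8

Verify φ preserves adjacency — for each edge of G1, its image is an edge of G2:
  (0,4) → (φ(0),φ(4)) = (9,10) ∈ E(G2) ✓
  (0,5) → (φ(0),φ(5)) = (6,10) ∈ E(G2) ✓
  (1,4) → (φ(1),φ(4)) = (5,9) ∈ E(G2) ✓
  (1,7) → (φ(1),φ(7)) = (0,5) ∈ E(G2) ✓
  (1,9) → (φ(1),φ(9)) = (3,5) ∈ E(G2) ✓
  (1,10) → (φ(1),φ(10)) = (4,5) ∈ E(G2) ✓
  (2,4) → (φ(2),φ(4)) = (7,9) ∈ E(G2) ✓
  (2,6) → (φ(2),φ(6)) = (7,11) ∈ E(G2) ✓
  (2,7) → (φ(2),φ(7)) = (0,7) ∈ E(G2) ✓
  (2,8) → (φ(2),φ(8)) = (2,7) ∈ E(G2) ✓
  (2,11) → (φ(2),φ(11)) = (7,8) ∈ E(G2) ✓
  (3,8) → (φ(3),φ(8)) = (1,2) ∈ E(G2) ✓
  (3,10) → (φ(3),φ(10)) = (1,4) ∈ E(G2) ✓
  (3,11) → (φ(3),φ(11)) = (1,8) ∈ E(G2) ✓
  (4,6) → (φ(4),φ(6)) = (9,11) ∈ E(G2) ✓
  (4,8) → (φ(4),φ(8)) = (2,9) ∈ E(G2) ✓
  (4,9) → (φ(4),φ(9)) = (3,9) ∈ E(G2) ✓
  (4,11) → (φ(4),φ(11)) = (8,9) ∈ E(G2) ✓
  (6,7) → (φ(6),φ(7)) = (0,11) ∈ E(G2) ✓
  (6,9) → (φ(6),φ(9)) = (3,11) ∈ E(G2) ✓
  (6,11) → (φ(6),φ(11)) = (8,11) ∈ E(G2) ✓
  (7,9) → (φ(7),φ(9)) = (0,3) ∈ E(G2) ✓
  (7,10) → (φ(7),φ(10)) = (0,4) ∈ E(G2) ✓
All 23 edges of G1 map to edges of G2, and |E(G1)| = |E(G2)| = 23, so φ is a bijection on edges as well as vertices. Hence G1 ≅ G2.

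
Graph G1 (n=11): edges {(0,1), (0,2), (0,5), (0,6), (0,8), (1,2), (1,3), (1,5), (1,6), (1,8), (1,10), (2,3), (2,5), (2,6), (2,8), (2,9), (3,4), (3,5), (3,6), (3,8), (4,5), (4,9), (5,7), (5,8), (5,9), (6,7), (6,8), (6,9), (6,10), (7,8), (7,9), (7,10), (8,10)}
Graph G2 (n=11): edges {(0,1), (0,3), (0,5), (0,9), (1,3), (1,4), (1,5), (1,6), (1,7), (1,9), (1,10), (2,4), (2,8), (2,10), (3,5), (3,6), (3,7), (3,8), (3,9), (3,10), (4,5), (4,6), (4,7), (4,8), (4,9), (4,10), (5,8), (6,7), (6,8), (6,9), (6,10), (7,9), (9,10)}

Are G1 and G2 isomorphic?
Yes, isomorphic

The graphs are isomorphic.
One valid mapping φ: V(G1) → V(G2): 0→7, 1→9, 2→6, 3→10, 4→2, 5→4, 6→3, 7→5, 8→1, 9→8, 10→0

Verify φ preserves adjacency — for each edge of G1, its image is an edge of G2:
  (0,1) → (φ(0),φ(1)) = (7,9) ∈ E(G2) ✓
  (0,2) → (φ(0),φ(2)) = (6,7) ∈ E(G2) ✓
  (0,5) → (φ(0),φ(5)) = (4,7) ∈ E(G2) ✓
  (0,6) → (φ(0),φ(6)) = (3,7) ∈ E(G2) ✓
  (0,8) → (φ(0),φ(8)) = (1,7) ∈ E(G2) ✓
  (1,2) → (φ(1),φ(2)) = (6,9) ∈ E(G2) ✓
  (1,3) → (φ(1),φ(3)) = (9,10) ∈ E(G2) ✓
  (1,5) → (φ(1),φ(5)) = (4,9) ∈ E(G2) ✓
  (1,6) → (φ(1),φ(6)) = (3,9) ∈ E(G2) ✓
  (1,8) → (φ(1),φ(8)) = (1,9) ∈ E(G2) ✓
  (1,10) → (φ(1),φ(10)) = (0,9) ∈ E(G2) ✓
  (2,3) → (φ(2),φ(3)) = (6,10) ∈ E(G2) ✓
  (2,5) → (φ(2),φ(5)) = (4,6) ∈ E(G2) ✓
  (2,6) → (φ(2),φ(6)) = (3,6) ∈ E(G2) ✓
  (2,8) → (φ(2),φ(8)) = (1,6) ∈ E(G2) ✓
  (2,9) → (φ(2),φ(9)) = (6,8) ∈ E(G2) ✓
  (3,4) → (φ(3),φ(4)) = (2,10) ∈ E(G2) ✓
  (3,5) → (φ(3),φ(5)) = (4,10) ∈ E(G2) ✓
  (3,6) → (φ(3),φ(6)) = (3,10) ∈ E(G2) ✓
  (3,8) → (φ(3),φ(8)) = (1,10) ∈ E(G2) ✓
  (4,5) → (φ(4),φ(5)) = (2,4) ∈ E(G2) ✓
  (4,9) → (φ(4),φ(9)) = (2,8) ∈ E(G2) ✓
  (5,7) → (φ(5),φ(7)) = (4,5) ∈ E(G2) ✓
  (5,8) → (φ(5),φ(8)) = (1,4) ∈ E(G2) ✓
  (5,9) → (φ(5),φ(9)) = (4,8) ∈ E(G2) ✓
  (6,7) → (φ(6),φ(7)) = (3,5) ∈ E(G2) ✓
  (6,8) → (φ(6),φ(8)) = (1,3) ∈ E(G2) ✓
  (6,9) → (φ(6),φ(9)) = (3,8) ∈ E(G2) ✓
  (6,10) → (φ(6),φ(10)) = (0,3) ∈ E(G2) ✓
  (7,8) → (φ(7),φ(8)) = (1,5) ∈ E(G2) ✓
  (7,9) → (φ(7),φ(9)) = (5,8) ∈ E(G2) ✓
  (7,10) → (φ(7),φ(10)) = (0,5) ∈ E(G2) ✓
  (8,10) → (φ(8),φ(10)) = (0,1) ∈ E(G2) ✓
All 33 edges of G1 map to edges of G2, and |E(G1)| = |E(G2)| = 33, so φ is a bijection on edges as well as vertices. Hence G1 ≅ G2.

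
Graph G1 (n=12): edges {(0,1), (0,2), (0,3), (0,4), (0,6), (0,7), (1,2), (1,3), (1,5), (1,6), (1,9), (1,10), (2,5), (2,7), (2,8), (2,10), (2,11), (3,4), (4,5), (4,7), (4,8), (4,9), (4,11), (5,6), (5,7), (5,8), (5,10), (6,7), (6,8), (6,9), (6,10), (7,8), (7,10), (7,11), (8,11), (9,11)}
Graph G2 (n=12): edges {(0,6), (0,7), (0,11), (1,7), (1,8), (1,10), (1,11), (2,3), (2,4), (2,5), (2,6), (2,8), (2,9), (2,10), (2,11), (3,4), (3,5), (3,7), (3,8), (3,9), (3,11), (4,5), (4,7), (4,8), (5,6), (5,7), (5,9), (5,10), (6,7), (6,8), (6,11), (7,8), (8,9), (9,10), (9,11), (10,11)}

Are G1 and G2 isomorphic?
Yes, isomorphic

The graphs are isomorphic.
One valid mapping φ: V(G1) → V(G2): 0→6, 1→7, 2→5, 3→0, 4→11, 5→3, 6→8, 7→2, 8→9, 9→1, 10→4, 11→10

Verify φ preserves adjacency — for each edge of G1, its image is an edge of G2:
  (0,1) → (φ(0),φ(1)) = (6,7) ∈ E(G2) ✓
  (0,2) → (φ(0),φ(2)) = (5,6) ∈ E(G2) ✓
  (0,3) → (φ(0),φ(3)) = (0,6) ∈ E(G2) ✓
  (0,4) → (φ(0),φ(4)) = (6,11) ∈ E(G2) ✓
  (0,6) → (φ(0),φ(6)) = (6,8) ∈ E(G2) ✓
  (0,7) → (φ(0),φ(7)) = (2,6) ∈ E(G2) ✓
  (1,2) → (φ(1),φ(2)) = (5,7) ∈ E(G2) ✓
  (1,3) → (φ(1),φ(3)) = (0,7) ∈ E(G2) ✓
  (1,5) → (φ(1),φ(5)) = (3,7) ∈ E(G2) ✓
  (1,6) → (φ(1),φ(6)) = (7,8) ∈ E(G2) ✓
  (1,9) → (φ(1),φ(9)) = (1,7) ∈ E(G2) ✓
  (1,10) → (φ(1),φ(10)) = (4,7) ∈ E(G2) ✓
  (2,5) → (φ(2),φ(5)) = (3,5) ∈ E(G2) ✓
  (2,7) → (φ(2),φ(7)) = (2,5) ∈ E(G2) ✓
  (2,8) → (φ(2),φ(8)) = (5,9) ∈ E(G2) ✓
  (2,10) → (φ(2),φ(10)) = (4,5) ∈ E(G2) ✓
  (2,11) → (φ(2),φ(11)) = (5,10) ∈ E(G2) ✓
  (3,4) → (φ(3),φ(4)) = (0,11) ∈ E(G2) ✓
  (4,5) → (φ(4),φ(5)) = (3,11) ∈ E(G2) ✓
  (4,7) → (φ(4),φ(7)) = (2,11) ∈ E(G2) ✓
  (4,8) → (φ(4),φ(8)) = (9,11) ∈ E(G2) ✓
  (4,9) → (φ(4),φ(9)) = (1,11) ∈ E(G2) ✓
  (4,11) → (φ(4),φ(11)) = (10,11) ∈ E(G2) ✓
  (5,6) → (φ(5),φ(6)) = (3,8) ∈ E(G2) ✓
  (5,7) → (φ(5),φ(7)) = (2,3) ∈ E(G2) ✓
  (5,8) → (φ(5),φ(8)) = (3,9) ∈ E(G2) ✓
  (5,10) → (φ(5),φ(10)) = (3,4) ∈ E(G2) ✓
  (6,7) → (φ(6),φ(7)) = (2,8) ∈ E(G2) ✓
  (6,8) → (φ(6),φ(8)) = (8,9) ∈ E(G2) ✓
  (6,9) → (φ(6),φ(9)) = (1,8) ∈ E(G2) ✓
  (6,10) → (φ(6),φ(10)) = (4,8) ∈ E(G2) ✓
  (7,8) → (φ(7),φ(8)) = (2,9) ∈ E(G2) ✓
  (7,10) → (φ(7),φ(10)) = (2,4) ∈ E(G2) ✓
  (7,11) → (φ(7),φ(11)) = (2,10) ∈ E(G2) ✓
  (8,11) → (φ(8),φ(11)) = (9,10) ∈ E(G2) ✓
  (9,11) → (φ(9),φ(11)) = (1,10) ∈ E(G2) ✓
All 36 edges of G1 map to edges of G2, and |E(G1)| = |E(G2)| = 36, so φ is a bijection on edges as well as vertices. Hence G1 ≅ G2.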